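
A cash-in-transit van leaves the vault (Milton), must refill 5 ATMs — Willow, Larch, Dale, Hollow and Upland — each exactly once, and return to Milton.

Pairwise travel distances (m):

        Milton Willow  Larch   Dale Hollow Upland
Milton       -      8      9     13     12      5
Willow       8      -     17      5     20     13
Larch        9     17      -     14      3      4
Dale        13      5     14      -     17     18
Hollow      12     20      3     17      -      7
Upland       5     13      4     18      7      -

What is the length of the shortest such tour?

There are 60 distinct closed tours to check (reversals are equivalent).
Milton-Willow-Larch-Dale-Hollow-Upland-Milton: 8+17+14+17+7+5 = 68
Milton-Willow-Larch-Dale-Upland-Hollow-Milton: 8+17+14+18+7+12 = 76
Milton-Willow-Larch-Hollow-Dale-Upland-Milton: 8+17+3+17+18+5 = 68
Milton-Willow-Larch-Hollow-Upland-Dale-Milton: 8+17+3+7+18+13 = 66
Milton-Willow-Larch-Upland-Dale-Hollow-Milton: 8+17+4+18+17+12 = 76
Milton-Willow-Larch-Upland-Hollow-Dale-Milton: 8+17+4+7+17+13 = 66
Milton-Willow-Dale-Larch-Hollow-Upland-Milton: 8+5+14+3+7+5 = 42
Milton-Willow-Dale-Larch-Upland-Hollow-Milton: 8+5+14+4+7+12 = 50
Milton-Willow-Dale-Hollow-Larch-Upland-Milton: 8+5+17+3+4+5 = 42
Milton-Willow-Dale-Hollow-Upland-Larch-Milton: 8+5+17+7+4+9 = 50
Milton-Willow-Dale-Upland-Larch-Hollow-Milton: 8+5+18+4+3+12 = 50
Milton-Willow-Dale-Upland-Hollow-Larch-Milton: 8+5+18+7+3+9 = 50
Milton-Willow-Hollow-Larch-Dale-Upland-Milton: 8+20+3+14+18+5 = 68
Milton-Willow-Hollow-Larch-Upland-Dale-Milton: 8+20+3+4+18+13 = 66
… (46 more)
The minimum is 42.
One optimal route: Milton → Willow → Dale → Larch → Hollow → Upland → Milton (or its reverse).

Shortest round trip = 42 m.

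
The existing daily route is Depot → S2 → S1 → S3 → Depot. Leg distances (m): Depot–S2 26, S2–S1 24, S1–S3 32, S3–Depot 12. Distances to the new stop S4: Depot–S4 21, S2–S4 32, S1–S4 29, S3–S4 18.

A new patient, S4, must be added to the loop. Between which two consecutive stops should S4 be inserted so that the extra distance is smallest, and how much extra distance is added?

Minimum extra distance: 15 m, inserting S4 between S1 and S3.

Insertion cost between consecutive stops i–j is d(i,S4) + d(S4,j) − d(i,j):
  between Depot and S2: 21 + 32 − 26 = 27
  between S2 and S1: 32 + 29 − 24 = 37
  between S1 and S3: 29 + 18 − 32 = 15
  between S3 and Depot: 18 + 21 − 12 = 27
Cheapest insertion is between S1 and S3, adding 15.
New total = 94 + 15 = 109.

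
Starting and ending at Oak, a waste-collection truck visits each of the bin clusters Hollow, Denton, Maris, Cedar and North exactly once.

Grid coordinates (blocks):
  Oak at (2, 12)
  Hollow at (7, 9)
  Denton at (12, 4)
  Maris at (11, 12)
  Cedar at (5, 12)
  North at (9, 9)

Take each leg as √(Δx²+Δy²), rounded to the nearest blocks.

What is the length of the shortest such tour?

Oak→Hollow→Denton→Maris→Cedar→North→Oak: 6+7+8+6+5+8 = 40
Oak→Hollow→Denton→Maris→North→Cedar→Oak: 6+7+8+4+5+3 = 33
Oak→Hollow→Denton→Cedar→Maris→North→Oak: 6+7+11+6+4+8 = 42
Oak→Hollow→Denton→Cedar→North→Maris→Oak: 6+7+11+5+4+9 = 42
Oak→Hollow→Denton→North→Maris→Cedar→Oak: 6+7+6+4+6+3 = 32
Oak→Hollow→Denton→North→Cedar→Maris→Oak: 6+7+6+5+6+9 = 39
Oak→Hollow→Maris→Denton→Cedar→North→Oak: 6+5+8+11+5+8 = 43
Oak→Hollow→Maris→Denton→North→Cedar→Oak: 6+5+8+6+5+3 = 33
Oak→Hollow→Maris→Cedar→Denton→North→Oak: 6+5+6+11+6+8 = 42
Oak→Hollow→Maris→Cedar→North→Denton→Oak: 6+5+6+5+6+13 = 41
Oak→Hollow→Maris→North→Denton→Cedar→Oak: 6+5+4+6+11+3 = 35
Oak→Hollow→Maris→North→Cedar→Denton→Oak: 6+5+4+5+11+13 = 44
Oak→Hollow→Cedar→Denton→Maris→North→Oak: 6+4+11+8+4+8 = 41
Oak→Hollow→Cedar→Denton→North→Maris→Oak: 6+4+11+6+4+9 = 40
… (46 more)
Oak→Hollow→North→Denton→Maris→Cedar→Oak: 6+2+6+8+6+3 = 31  ← best
The minimum is 31.
One optimal route: Oak → Hollow → North → Denton → Maris → Cedar → Oak (or its reverse).

Minimum total distance: 31 blocks.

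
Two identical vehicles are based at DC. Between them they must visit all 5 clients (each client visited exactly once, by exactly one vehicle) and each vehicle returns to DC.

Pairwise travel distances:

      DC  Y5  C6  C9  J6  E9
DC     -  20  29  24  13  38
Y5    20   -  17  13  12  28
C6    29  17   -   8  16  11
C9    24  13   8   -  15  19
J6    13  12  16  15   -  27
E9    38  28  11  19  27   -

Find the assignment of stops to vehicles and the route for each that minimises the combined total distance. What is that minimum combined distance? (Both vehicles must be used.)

Check every non-empty split of the stops between the two vehicles; for each half take its own optimal tour:
  {Y5} + {C6, C9, J6, E9}: 40 + 83 = 123
  {C6} + {Y5, C9, J6, E9}: 58 + 92 = 150
  {Y5, C6} + {C9, J6, E9}: 66 + 83 = 149
  {C9} + {Y5, C6, J6, E9}: 48 + 88 = 136
  {Y5, C9} + {C6, J6, E9}: 57 + 78 = 135
  {C6, C9} + {Y5, J6, E9}: 61 + 88 = 149
  … (15 splits in total)
  {J6} + {Y5, C6, C9, E9}: 26 + 90 = 116  ← best
Best: vehicle 1 DC → J6 → DC = 26; vehicle 2 DC → Y5 → C9 → C6 → E9 → DC = 90; combined 116.

116 — the smallest possible combined total.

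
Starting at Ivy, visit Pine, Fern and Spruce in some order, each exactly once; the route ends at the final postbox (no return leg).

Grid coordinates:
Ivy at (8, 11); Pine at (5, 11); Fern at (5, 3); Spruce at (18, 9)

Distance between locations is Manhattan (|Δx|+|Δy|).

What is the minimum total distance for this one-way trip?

There are 3! = 6 possible orderings.
Ivy → Pine → Fern → Spruce: 3+8+19 = 30
Ivy → Pine → Spruce → Fern: 3+15+19 = 37
Ivy → Fern → Pine → Spruce: 11+8+15 = 34
Ivy → Fern → Spruce → Pine: 11+19+15 = 45
Ivy → Spruce → Pine → Fern: 12+15+8 = 35
Ivy → Spruce → Fern → Pine: 12+19+8 = 39
The minimum is 30.
One shortest path: Ivy → Pine → Fern → Spruce.

30 — the minimum one-way total.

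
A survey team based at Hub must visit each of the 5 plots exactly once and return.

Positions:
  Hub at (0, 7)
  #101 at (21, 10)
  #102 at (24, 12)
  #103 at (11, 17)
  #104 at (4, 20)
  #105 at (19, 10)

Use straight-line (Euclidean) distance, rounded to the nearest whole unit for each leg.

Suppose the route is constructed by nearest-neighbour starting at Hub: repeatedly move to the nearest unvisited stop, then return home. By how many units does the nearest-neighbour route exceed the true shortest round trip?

Hub: #104=14, #103=15, #105=19, #101=21, #102=25 ⇒ #104
#104: #103=8, #105=18, #101=20, #102=22 ⇒ #103
#103: #105=11, #101=12, #102=14 ⇒ #105
#105: #101=2, #102=5 ⇒ #101
#101: #102=4 ⇒ #102
NN route Hub → #104 → #103 → #105 → #101 → #102 → Hub costs 64.
Optimal: Hub → #104 → #103 → #102 → #101 → #105 → Hub costs 61 (by enumerating all 60 distinct tours).
Excess = 64 − 61 = 3.

Excess over optimum: 3.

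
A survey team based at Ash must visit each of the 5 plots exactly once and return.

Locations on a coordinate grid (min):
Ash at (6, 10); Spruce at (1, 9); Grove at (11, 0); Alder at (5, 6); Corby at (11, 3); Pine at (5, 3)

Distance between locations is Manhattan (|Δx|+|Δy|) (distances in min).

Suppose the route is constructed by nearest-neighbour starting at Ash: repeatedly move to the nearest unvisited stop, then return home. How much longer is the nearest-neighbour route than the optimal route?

2 min longer than the optimal tour.

Ash: Alder=5, Spruce=6, Pine=8, Corby=12, Grove=15 ⇒ Alder
Alder: Pine=3, Spruce=7, Corby=9, Grove=12 ⇒ Pine
Pine: Corby=6, Grove=9, Spruce=10 ⇒ Corby
Corby: Grove=3, Spruce=16 ⇒ Grove
Grove: Spruce=19 ⇒ Spruce
NN route Ash → Alder → Pine → Corby → Grove → Spruce → Ash costs 42.
Optimal: Ash → Spruce → Alder → Pine → Grove → Corby → Ash costs 40 (by enumerating all 60 distinct tours).
Excess = 42 − 40 = 2.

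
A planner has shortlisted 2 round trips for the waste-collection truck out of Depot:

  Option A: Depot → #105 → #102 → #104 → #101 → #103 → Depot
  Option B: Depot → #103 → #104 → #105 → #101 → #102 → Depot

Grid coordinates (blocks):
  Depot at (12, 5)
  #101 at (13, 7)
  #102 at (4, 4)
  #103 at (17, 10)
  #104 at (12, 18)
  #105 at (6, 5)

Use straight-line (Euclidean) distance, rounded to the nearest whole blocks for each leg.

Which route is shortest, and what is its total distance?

Shortest is Option A, total 47 blocks.

Option A: 6 + 2 + 16 + 11 + 5 + 7 = 47
Option B: 7 + 9 + 14 + 7 + 9 + 8 = 54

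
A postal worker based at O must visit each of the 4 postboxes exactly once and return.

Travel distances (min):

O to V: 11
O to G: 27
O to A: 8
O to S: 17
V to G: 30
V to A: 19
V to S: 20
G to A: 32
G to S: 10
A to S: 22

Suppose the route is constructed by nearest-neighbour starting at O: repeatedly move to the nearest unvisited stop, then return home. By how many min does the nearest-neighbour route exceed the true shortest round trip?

Excess over optimum: 3 min.

O: A=8, V=11, S=17, G=27 ⇒ A
A: V=19, S=22, G=32 ⇒ V
V: S=20, G=30 ⇒ S
S: G=10 ⇒ G
NN route O → A → V → S → G → O costs 84.
Optimal: O → V → G → S → A → O costs 81 (by enumerating all 12 distinct tours).
Excess = 84 − 81 = 3.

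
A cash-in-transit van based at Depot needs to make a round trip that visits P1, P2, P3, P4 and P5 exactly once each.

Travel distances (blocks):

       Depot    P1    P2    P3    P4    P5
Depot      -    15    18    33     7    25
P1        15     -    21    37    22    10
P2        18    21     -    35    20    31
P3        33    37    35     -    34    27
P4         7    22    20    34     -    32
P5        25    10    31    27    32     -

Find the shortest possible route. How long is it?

Shortest round trip = 114 blocks.

There are 60 distinct closed tours to check (reversals are equivalent).
Depot - P1 - P2 - P3 - P4 - P5 - Depot: 15+21+35+34+32+25 = 162
Depot - P1 - P2 - P3 - P5 - P4 - Depot: 15+21+35+27+32+7 = 137
Depot - P1 - P2 - P4 - P3 - P5 - Depot: 15+21+20+34+27+25 = 142
Depot - P1 - P2 - P4 - P5 - P3 - Depot: 15+21+20+32+27+33 = 148
Depot - P1 - P2 - P5 - P3 - P4 - Depot: 15+21+31+27+34+7 = 135
Depot - P1 - P2 - P5 - P4 - P3 - Depot: 15+21+31+32+34+33 = 166
Depot - P1 - P3 - P2 - P4 - P5 - Depot: 15+37+35+20+32+25 = 164
Depot - P1 - P3 - P2 - P5 - P4 - Depot: 15+37+35+31+32+7 = 157
Depot - P1 - P3 - P4 - P2 - P5 - Depot: 15+37+34+20+31+25 = 162
Depot - P1 - P3 - P4 - P5 - P2 - Depot: 15+37+34+32+31+18 = 167
Depot - P1 - P3 - P5 - P2 - P4 - Depot: 15+37+27+31+20+7 = 137
Depot - P1 - P3 - P5 - P4 - P2 - Depot: 15+37+27+32+20+18 = 149
Depot - P1 - P4 - P2 - P3 - P5 - Depot: 15+22+20+35+27+25 = 144
Depot - P1 - P4 - P2 - P5 - P3 - Depot: 15+22+20+31+27+33 = 148
… (46 more)
Depot - P1 - P5 - P3 - P2 - P4 - Depot: 15+10+27+35+20+7 = 114  ← best
The minimum is 114.
One optimal route: Depot → P1 → P5 → P3 → P2 → P4 → Depot (or its reverse).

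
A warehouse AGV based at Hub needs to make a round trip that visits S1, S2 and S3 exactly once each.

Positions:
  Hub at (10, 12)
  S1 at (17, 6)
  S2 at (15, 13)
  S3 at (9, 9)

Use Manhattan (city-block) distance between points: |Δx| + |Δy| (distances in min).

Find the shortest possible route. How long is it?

Hub - S1 - S2 - S3 - Hub: 13+9+10+4 = 36
Hub - S1 - S3 - S2 - Hub: 13+11+10+6 = 40
Hub - S2 - S1 - S3 - Hub: 6+9+11+4 = 30
The minimum is 30.
One optimal route: Hub → S2 → S1 → S3 → Hub (or its reverse).

30 min — the shortest possible round trip.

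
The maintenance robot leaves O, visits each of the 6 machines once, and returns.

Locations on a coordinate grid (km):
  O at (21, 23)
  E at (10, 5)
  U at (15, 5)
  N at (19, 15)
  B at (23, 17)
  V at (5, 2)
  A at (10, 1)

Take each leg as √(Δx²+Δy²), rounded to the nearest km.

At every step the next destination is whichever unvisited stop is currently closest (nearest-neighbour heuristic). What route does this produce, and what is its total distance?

From O: distances to unvisited — B=6, N=8, U=19, E=21, A=25, V=26. Nearest is B (6).
From B: distances to unvisited — N=4, U=14, E=18, A=21, V=23. Nearest is N (4).
From N: distances to unvisited — U=11, E=13, A=17, V=19. Nearest is U (11).
From U: distances to unvisited — E=5, A=6, V=10. Nearest is E (5).
From E: distances to unvisited — A=4, V=6. Nearest is A (4).
From A: distances to unvisited — V=5. Nearest is V (5).
Return V→O: 26.
Total = 6 + 4 + 11 + 5 + 4 + 5 + 26 = 61.

Nearest-neighbour total = 61 km; route O → B → N → U → E → A → V → O.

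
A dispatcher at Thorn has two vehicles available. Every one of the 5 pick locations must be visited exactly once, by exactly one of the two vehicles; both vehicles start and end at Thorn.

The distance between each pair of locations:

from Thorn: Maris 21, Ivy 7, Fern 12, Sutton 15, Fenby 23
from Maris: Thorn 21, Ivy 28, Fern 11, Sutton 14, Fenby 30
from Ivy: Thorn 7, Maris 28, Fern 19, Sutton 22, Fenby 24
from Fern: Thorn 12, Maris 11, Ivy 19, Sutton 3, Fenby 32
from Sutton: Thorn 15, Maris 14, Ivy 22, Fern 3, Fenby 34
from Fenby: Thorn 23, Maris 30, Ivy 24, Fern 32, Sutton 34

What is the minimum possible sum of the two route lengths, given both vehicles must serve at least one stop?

96 — the smallest possible combined total.

Try each way of splitting the stops between the two vehicles (each non-empty) and, for each split, find the best tour for each vehicle:
  {Maris} + {Ivy, Fern, Sutton, Fenby}: 42 + 80 = 122
  {Ivy} + {Maris, Fern, Sutton, Fenby}: 14 + 82 = 96
  {Maris, Ivy} + {Fern, Sutton, Fenby}: 56 + 72 = 128
  {Fern} + {Maris, Ivy, Sutton, Fenby}: 24 + 90 = 114
  {Maris, Fern} + {Ivy, Sutton, Fenby}: 44 + 80 = 124
  {Ivy, Fern} + {Maris, Sutton, Fenby}: 38 + 82 = 120
  … (15 splits in total)
Best: vehicle 1 Thorn → Ivy → Thorn = 14; vehicle 2 Thorn → Fern → Sutton → Maris → Fenby → Thorn = 82; combined 96.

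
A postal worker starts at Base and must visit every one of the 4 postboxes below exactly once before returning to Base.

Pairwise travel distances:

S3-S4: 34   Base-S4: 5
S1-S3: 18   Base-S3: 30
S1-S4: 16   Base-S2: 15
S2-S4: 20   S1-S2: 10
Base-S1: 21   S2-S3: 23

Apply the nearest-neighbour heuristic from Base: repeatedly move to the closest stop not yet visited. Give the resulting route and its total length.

At Base the remaining stops are S4 5, S2 15, S1 21, S3 30; go to S4.
At S4 the remaining stops are S1 16, S2 20, S3 34; go to S1.
At S1 the remaining stops are S2 10, S3 18; go to S2.
At S2 the remaining stops are S3 23; go to S3.
Return S3→Base: 30.
Total = 5 + 16 + 10 + 23 + 30 = 84.

84 along Base → S4 → S1 → S2 → S3 → Base.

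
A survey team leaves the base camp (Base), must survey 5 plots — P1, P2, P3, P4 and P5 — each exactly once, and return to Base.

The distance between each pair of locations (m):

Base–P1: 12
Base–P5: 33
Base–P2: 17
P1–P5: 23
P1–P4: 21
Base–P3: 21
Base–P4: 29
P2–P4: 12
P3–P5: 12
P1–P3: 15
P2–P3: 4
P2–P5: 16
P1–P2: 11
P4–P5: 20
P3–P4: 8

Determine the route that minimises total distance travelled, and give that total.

With 5 stops there are 5!/2 = 60 distinct round trips (a route and its reverse cost the same).
Base→P1→P2→P3→P4→P5→Base: 12+11+4+8+20+33 = 88
Base→P1→P2→P3→P5→P4→Base: 12+11+4+12+20+29 = 88
Base→P1→P2→P4→P3→P5→Base: 12+11+12+8+12+33 = 88
Base→P1→P2→P4→P5→P3→Base: 12+11+12+20+12+21 = 88
Base→P1→P2→P5→P3→P4→Base: 12+11+16+12+8+29 = 88
Base→P1→P2→P5→P4→P3→Base: 12+11+16+20+8+21 = 88
Base→P1→P3→P2→P4→P5→Base: 12+15+4+12+20+33 = 96
Base→P1→P3→P2→P5→P4→Base: 12+15+4+16+20+29 = 96
Base→P1→P3→P4→P2→P5→Base: 12+15+8+12+16+33 = 96
Base→P1→P3→P4→P5→P2→Base: 12+15+8+20+16+17 = 88
Base→P1→P3→P5→P2→P4→Base: 12+15+12+16+12+29 = 96
Base→P1→P3→P5→P4→P2→Base: 12+15+12+20+12+17 = 88
Base→P1→P4→P2→P3→P5→Base: 12+21+12+4+12+33 = 94
Base→P1→P4→P2→P5→P3→Base: 12+21+12+16+12+21 = 94
… (46 more)
Base→P1→P5→P3→P4→P2→Base: 12+23+12+8+12+17 = 84  ← best
The minimum is 84.
One optimal route: Base → P1 → P5 → P3 → P4 → P2 → Base (or its reverse).

Minimum total distance: 84 m.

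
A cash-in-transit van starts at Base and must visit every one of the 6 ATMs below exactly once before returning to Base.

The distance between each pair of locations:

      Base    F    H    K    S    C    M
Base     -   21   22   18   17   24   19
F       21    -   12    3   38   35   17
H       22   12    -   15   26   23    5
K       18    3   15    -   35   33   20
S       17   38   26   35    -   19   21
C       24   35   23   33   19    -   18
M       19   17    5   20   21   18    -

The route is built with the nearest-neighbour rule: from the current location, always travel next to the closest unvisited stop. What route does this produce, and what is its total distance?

Base → [S:17 / K:18 / M:19 / F:21 / H:22 / C:24] → S (17)
S → [C:19 / M:21 / H:26 / K:35 / F:38] → C (19)
C → [M:18 / H:23 / K:33 / F:35] → M (18)
M → [H:5 / F:17 / K:20] → H (5)
H → [F:12 / K:15] → F (12)
F → [K:3] → K (3)
Return K→Base: 18.
Total = 17 + 19 + 18 + 5 + 12 + 3 + 18 = 92.

Nearest-neighbour total = 92; route Base → S → C → M → H → F → K → Base.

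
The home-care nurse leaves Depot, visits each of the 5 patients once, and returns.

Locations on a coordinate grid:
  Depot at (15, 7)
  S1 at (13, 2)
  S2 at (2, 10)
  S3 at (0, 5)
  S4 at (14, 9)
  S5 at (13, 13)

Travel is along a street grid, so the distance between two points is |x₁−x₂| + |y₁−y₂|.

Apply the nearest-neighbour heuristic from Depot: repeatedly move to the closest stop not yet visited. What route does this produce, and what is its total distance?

Depot → [S4:3 / S1:7 / S5:8 / S2:16 / S3:17] → S4 (3)
S4 → [S5:5 / S1:8 / S2:13 / S3:18] → S5 (5)
S5 → [S1:11 / S2:14 / S3:21] → S1 (11)
S1 → [S3:16 / S2:19] → S3 (16)
S3 → [S2:7] → S2 (7)
Return S2→Depot: 16.
Total = 3 + 5 + 11 + 16 + 7 + 16 = 58.

Total distance 58 via the nearest-neighbour route Depot → S4 → S5 → S1 → S3 → S2 → Depot.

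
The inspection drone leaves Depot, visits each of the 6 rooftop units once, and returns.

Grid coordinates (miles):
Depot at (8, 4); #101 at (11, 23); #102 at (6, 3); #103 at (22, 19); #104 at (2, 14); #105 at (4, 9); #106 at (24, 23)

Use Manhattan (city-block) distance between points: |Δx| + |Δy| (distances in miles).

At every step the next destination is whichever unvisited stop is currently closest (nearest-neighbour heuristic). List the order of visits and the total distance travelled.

Nearest-neighbour total = 84 miles; route Depot → #102 → #105 → #104 → #101 → #106 → #103 → Depot.

From Depot: distances to unvisited — #102=3, #105=9, #104=16, #101=22, #103=29, #106=35. Nearest is #102 (3).
From #102: distances to unvisited — #105=8, #104=15, #101=25, #103=32, #106=38. Nearest is #105 (8).
From #105: distances to unvisited — #104=7, #101=21, #103=28, #106=34. Nearest is #104 (7).
From #104: distances to unvisited — #101=18, #103=25, #106=31. Nearest is #101 (18).
From #101: distances to unvisited — #106=13, #103=15. Nearest is #106 (13).
From #106: distances to unvisited — #103=6. Nearest is #103 (6).
Return #103→Depot: 29.
Total = 3 + 8 + 7 + 18 + 13 + 6 + 29 = 84.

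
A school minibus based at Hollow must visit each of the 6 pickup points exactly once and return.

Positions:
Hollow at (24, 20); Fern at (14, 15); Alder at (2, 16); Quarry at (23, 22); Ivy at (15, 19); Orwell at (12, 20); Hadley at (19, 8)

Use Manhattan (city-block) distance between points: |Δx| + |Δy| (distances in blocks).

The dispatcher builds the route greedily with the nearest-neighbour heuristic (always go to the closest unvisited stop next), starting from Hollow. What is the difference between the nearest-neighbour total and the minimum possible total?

Excess over optimum: 14 blocks.

Hollow: Quarry=3, Ivy=10, Orwell=12, Fern=15, Hadley=17, Alder=26 ⇒ Quarry
Quarry: Ivy=11, Orwell=13, Fern=16, Hadley=18, Alder=27 ⇒ Ivy
Ivy: Orwell=4, Fern=5, Hadley=15, Alder=16 ⇒ Orwell
Orwell: Fern=7, Alder=14, Hadley=19 ⇒ Fern
Fern: Hadley=12, Alder=13 ⇒ Hadley
Hadley: Alder=25 ⇒ Alder
NN route Hollow → Quarry → Ivy → Orwell → Fern → Hadley → Alder → Hollow costs 88.
Optimal: Hollow → Quarry → Ivy → Orwell → Alder → Fern → Hadley → Hollow costs 74 (by enumerating all 360 distinct tours).
Excess = 88 − 74 = 14.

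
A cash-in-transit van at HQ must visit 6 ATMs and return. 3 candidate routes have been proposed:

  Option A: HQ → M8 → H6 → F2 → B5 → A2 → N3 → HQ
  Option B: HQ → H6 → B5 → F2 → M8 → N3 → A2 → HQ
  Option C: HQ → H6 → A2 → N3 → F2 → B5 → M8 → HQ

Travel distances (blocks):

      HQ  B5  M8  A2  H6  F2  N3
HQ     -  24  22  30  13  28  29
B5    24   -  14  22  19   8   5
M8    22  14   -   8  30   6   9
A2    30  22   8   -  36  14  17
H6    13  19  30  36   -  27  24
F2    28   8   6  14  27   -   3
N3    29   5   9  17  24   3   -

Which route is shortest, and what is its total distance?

Option A: 22 + 30 + 27 + 8 + 22 + 17 + 29 = 155
Option B: 13 + 19 + 8 + 6 + 9 + 17 + 30 = 102
Option C: 13 + 36 + 17 + 3 + 8 + 14 + 22 = 113

102 blocks — Option B is the shortest.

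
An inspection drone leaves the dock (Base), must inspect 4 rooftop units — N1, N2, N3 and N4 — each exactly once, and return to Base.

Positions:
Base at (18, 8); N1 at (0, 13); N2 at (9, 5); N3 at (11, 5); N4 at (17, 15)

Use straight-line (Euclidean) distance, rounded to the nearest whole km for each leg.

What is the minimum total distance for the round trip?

46 km — the shortest possible round trip.

Base→N1→N2→N3→N4→Base: 19+12+2+12+7 = 52
Base→N1→N2→N4→N3→Base: 19+12+13+12+8 = 64
Base→N1→N3→N2→N4→Base: 19+14+2+13+7 = 55
Base→N1→N3→N4→N2→Base: 19+14+12+13+9 = 67
Base→N1→N4→N2→N3→Base: 19+17+13+2+8 = 59
Base→N1→N4→N3→N2→Base: 19+17+12+2+9 = 59
Base→N2→N1→N3→N4→Base: 9+12+14+12+7 = 54
Base→N2→N1→N4→N3→Base: 9+12+17+12+8 = 58
Base→N2→N3→N1→N4→Base: 9+2+14+17+7 = 49
Base→N2→N4→N1→N3→Base: 9+13+17+14+8 = 61
Base→N3→N1→N2→N4→Base: 8+14+12+13+7 = 54
Base→N3→N2→N1→N4→Base: 8+2+12+17+7 = 46
The minimum is 46.
One optimal route: Base → N3 → N2 → N1 → N4 → Base (or its reverse).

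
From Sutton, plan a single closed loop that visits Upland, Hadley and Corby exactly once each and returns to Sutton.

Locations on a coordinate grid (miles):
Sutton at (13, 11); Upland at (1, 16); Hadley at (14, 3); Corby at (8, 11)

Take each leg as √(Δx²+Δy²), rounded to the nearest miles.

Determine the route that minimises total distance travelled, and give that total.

Minimum total distance: 40 miles.

There are 3 distinct closed tours to check (reversals are equivalent).
Sutton → Upland → Hadley → Corby → Sutton: 13+18+10+5 = 46
Sutton → Upland → Corby → Hadley → Sutton: 13+9+10+8 = 40
Sutton → Hadley → Upland → Corby → Sutton: 8+18+9+5 = 40
The minimum is 40.
One optimal route: Sutton → Upland → Corby → Hadley → Sutton (or its reverse).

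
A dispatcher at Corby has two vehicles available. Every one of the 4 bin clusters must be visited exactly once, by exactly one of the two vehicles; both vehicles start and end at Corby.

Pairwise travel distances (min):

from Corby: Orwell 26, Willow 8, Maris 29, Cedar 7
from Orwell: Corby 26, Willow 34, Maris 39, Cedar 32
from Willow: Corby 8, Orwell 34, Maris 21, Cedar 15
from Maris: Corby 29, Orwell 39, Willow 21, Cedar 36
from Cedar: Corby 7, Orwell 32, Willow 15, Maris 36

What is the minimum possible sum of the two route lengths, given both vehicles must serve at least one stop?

Check every non-empty split of the stops between the two vehicles; for each half take its own optimal tour:
  {Orwell} + {Willow, Maris, Cedar}: 52 + 72 = 124
  {Willow} + {Orwell, Maris, Cedar}: 16 + 107 = 123
  {Orwell, Willow} + {Maris, Cedar}: 68 + 72 = 140
  {Maris} + {Orwell, Willow, Cedar}: 58 + 81 = 139
  {Orwell, Maris} + {Willow, Cedar}: 94 + 30 = 124
  {Willow, Maris} + {Orwell, Cedar}: 58 + 65 = 123
  … (7 splits in total)
  {Orwell, Willow, Maris} + {Cedar}: 94 + 14 = 108  ← best
Best: vehicle 1 Corby → Orwell → Maris → Willow → Corby = 94; vehicle 2 Corby → Cedar → Corby = 14; combined 108.

Minimum combined distance: 108 min.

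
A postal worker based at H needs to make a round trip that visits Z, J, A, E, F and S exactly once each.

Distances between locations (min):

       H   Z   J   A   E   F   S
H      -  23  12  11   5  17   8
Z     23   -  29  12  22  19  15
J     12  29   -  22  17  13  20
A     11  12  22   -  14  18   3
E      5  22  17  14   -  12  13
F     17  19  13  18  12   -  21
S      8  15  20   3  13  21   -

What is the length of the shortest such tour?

There are 360 distinct closed tours to check (reversals are equivalent).
H → Z → J → A → E → F → S → H: 23+29+22+14+12+21+8 = 129
H → Z → J → A → E → S → F → H: 23+29+22+14+13+21+17 = 139
H → Z → J → A → F → E → S → H: 23+29+22+18+12+13+8 = 125
H → Z → J → A → F → S → E → H: 23+29+22+18+21+13+5 = 131
H → Z → J → A → S → E → F → H: 23+29+22+3+13+12+17 = 119
H → Z → J → A → S → F → E → H: 23+29+22+3+21+12+5 = 115
H → Z → J → E → A → F → S → H: 23+29+17+14+18+21+8 = 130
H → Z → J → E → A → S → F → H: 23+29+17+14+3+21+17 = 124
… (352 more)
H → J → F → Z → A → S → E → H: 12+13+19+12+3+13+5 = 77  ← best
The minimum is 77.
One optimal route: H → J → F → Z → A → S → E → H (or its reverse).

Minimum total distance: 77 min.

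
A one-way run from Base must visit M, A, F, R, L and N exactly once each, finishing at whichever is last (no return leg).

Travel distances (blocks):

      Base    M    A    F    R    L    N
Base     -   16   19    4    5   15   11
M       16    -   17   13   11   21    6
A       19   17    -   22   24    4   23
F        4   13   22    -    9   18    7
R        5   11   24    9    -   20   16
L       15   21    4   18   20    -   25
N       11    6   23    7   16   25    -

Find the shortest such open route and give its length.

There are 6! = 720 possible orderings.
Base→M→A→F→R→L→N: 16+17+22+9+20+25 = 109
Base→M→A→F→R→N→L: 16+17+22+9+16+25 = 105
Base→M→A→F→L→R→N: 16+17+22+18+20+16 = 109
Base→M→A→F→L→N→R: 16+17+22+18+25+16 = 114
Base→M→A→F→N→R→L: 16+17+22+7+16+20 = 98
Base→M→A→F→N→L→R: 16+17+22+7+25+20 = 107
Base→M→A→R→F→L→N: 16+17+24+9+18+25 = 109
Base→M→A→R→F→N→L: 16+17+24+9+7+25 = 98
… (712 more)
Base→R→F→N→M→A→L: 5+9+7+6+17+4 = 48  ← best
The minimum is 48.
One shortest path: Base → R → F → N → M → A → L.

48 blocks — the minimum one-way total.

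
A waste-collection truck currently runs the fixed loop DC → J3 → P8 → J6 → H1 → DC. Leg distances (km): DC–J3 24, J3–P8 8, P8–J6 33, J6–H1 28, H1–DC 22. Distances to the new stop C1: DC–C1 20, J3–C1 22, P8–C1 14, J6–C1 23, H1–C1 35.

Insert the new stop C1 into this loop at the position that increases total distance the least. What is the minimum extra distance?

Minimum extra distance: 4 km, inserting C1 between P8 and J6.

Insertion cost between consecutive stops i–j is d(i,C1) + d(C1,j) − d(i,j):
  between DC and J3: 20 + 22 − 24 = 18
  between J3 and P8: 22 + 14 − 8 = 28
  between P8 and J6: 14 + 23 − 33 = 4
  between J6 and H1: 23 + 35 − 28 = 30
  between H1 and DC: 35 + 20 − 22 = 33
Cheapest insertion is between P8 and J6, adding 4.
New total = 115 + 4 = 119.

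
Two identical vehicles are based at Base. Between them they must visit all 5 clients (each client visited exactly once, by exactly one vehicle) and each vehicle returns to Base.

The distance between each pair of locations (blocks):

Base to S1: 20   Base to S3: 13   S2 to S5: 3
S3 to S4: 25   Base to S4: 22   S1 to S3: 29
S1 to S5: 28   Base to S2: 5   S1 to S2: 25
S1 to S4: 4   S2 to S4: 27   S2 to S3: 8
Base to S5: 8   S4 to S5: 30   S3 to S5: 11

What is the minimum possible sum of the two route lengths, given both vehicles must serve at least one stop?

Check every non-empty split of the stops between the two vehicles; for each half take its own optimal tour:
  {S1} + {S2, S3, S4, S5}: 40 + 66 = 106
  {S2} + {S1, S3, S4, S5}: 10 + 68 = 78
  {S1, S2} + {S3, S4, S5}: 50 + 66 = 116
  {S3} + {S1, S2, S4, S5}: 26 + 62 = 88
  {S1, S3} + {S2, S4, S5}: 62 + 60 = 122
  {S2, S3} + {S1, S4, S5}: 26 + 62 = 88
  … (15 splits in total)
Best: vehicle 1 Base → S2 → Base = 10; vehicle 2 Base → S1 → S4 → S3 → S5 → Base = 68; combined 78.

Minimum combined distance: 78 blocks.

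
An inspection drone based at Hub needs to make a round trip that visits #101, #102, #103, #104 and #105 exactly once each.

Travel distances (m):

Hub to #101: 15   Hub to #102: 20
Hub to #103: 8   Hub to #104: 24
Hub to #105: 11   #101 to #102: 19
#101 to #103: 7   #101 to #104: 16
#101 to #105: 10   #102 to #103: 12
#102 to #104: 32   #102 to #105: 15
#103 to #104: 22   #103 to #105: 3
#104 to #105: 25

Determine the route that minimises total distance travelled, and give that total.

Minimum total distance: 85 m.

Hub → #101 → #102 → #103 → #104 → #105 → Hub: 15+19+12+22+25+11 = 104
Hub → #101 → #102 → #103 → #105 → #104 → Hub: 15+19+12+3+25+24 = 98
Hub → #101 → #102 → #104 → #103 → #105 → Hub: 15+19+32+22+3+11 = 102
Hub → #101 → #102 → #104 → #105 → #103 → Hub: 15+19+32+25+3+8 = 102
Hub → #101 → #102 → #105 → #103 → #104 → Hub: 15+19+15+3+22+24 = 98
Hub → #101 → #102 → #105 → #104 → #103 → Hub: 15+19+15+25+22+8 = 104
Hub → #101 → #103 → #102 → #104 → #105 → Hub: 15+7+12+32+25+11 = 102
Hub → #101 → #103 → #102 → #105 → #104 → Hub: 15+7+12+15+25+24 = 98
Hub → #101 → #103 → #104 → #102 → #105 → Hub: 15+7+22+32+15+11 = 102
Hub → #101 → #103 → #104 → #105 → #102 → Hub: 15+7+22+25+15+20 = 104
Hub → #101 → #103 → #105 → #102 → #104 → Hub: 15+7+3+15+32+24 = 96
Hub → #101 → #103 → #105 → #104 → #102 → Hub: 15+7+3+25+32+20 = 102
Hub → #101 → #104 → #102 → #103 → #105 → Hub: 15+16+32+12+3+11 = 89
Hub → #101 → #104 → #102 → #105 → #103 → Hub: 15+16+32+15+3+8 = 89
… (46 more)
Hub → #102 → #103 → #105 → #101 → #104 → Hub: 20+12+3+10+16+24 = 85  ← best
The minimum is 85.
One optimal route: Hub → #102 → #103 → #105 → #101 → #104 → Hub (or its reverse).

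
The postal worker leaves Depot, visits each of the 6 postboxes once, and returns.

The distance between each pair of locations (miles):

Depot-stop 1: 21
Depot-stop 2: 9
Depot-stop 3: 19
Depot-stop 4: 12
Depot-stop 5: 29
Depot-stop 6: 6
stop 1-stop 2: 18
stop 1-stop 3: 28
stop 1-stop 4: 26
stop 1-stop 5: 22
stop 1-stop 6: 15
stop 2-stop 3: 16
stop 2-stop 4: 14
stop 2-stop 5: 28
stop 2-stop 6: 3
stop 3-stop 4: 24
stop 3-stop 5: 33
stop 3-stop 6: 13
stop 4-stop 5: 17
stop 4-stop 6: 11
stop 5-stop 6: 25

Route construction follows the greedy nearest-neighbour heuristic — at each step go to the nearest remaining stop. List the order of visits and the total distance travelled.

Depot → [stop 6:6 / stop 2:9 / stop 4:12 / stop 3:19 / stop 1:21 / stop 5:29] → stop 6 (6)
stop 6 → [stop 2:3 / stop 4:11 / stop 3:13 / stop 1:15 / stop 5:25] → stop 2 (3)
stop 2 → [stop 4:14 / stop 3:16 / stop 1:18 / stop 5:28] → stop 4 (14)
stop 4 → [stop 5:17 / stop 3:24 / stop 1:26] → stop 5 (17)
stop 5 → [stop 1:22 / stop 3:33] → stop 1 (22)
stop 1 → [stop 3:28] → stop 3 (28)
Return stop 3→Depot: 19.
Total = 6 + 3 + 14 + 17 + 22 + 28 + 19 = 109.

Nearest-neighbour total = 109 miles; route Depot → stop 6 → stop 2 → stop 4 → stop 5 → stop 1 → stop 3 → Depot.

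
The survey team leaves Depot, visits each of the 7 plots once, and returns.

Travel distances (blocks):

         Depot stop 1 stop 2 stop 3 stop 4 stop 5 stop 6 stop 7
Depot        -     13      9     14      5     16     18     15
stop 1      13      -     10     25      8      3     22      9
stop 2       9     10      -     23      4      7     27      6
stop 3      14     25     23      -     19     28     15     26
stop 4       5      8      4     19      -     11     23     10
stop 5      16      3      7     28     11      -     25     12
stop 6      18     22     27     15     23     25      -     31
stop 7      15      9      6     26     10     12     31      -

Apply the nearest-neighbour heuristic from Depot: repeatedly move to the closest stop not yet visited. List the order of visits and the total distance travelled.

81 blocks along Depot → stop 4 → stop 2 → stop 7 → stop 1 → stop 5 → stop 6 → stop 3 → Depot.

From Depot: distances to unvisited — stop 4=5, stop 2=9, stop 1=13, stop 3=14, stop 7=15, stop 5=16, stop 6=18. Nearest is stop 4 (5).
From stop 4: distances to unvisited — stop 2=4, stop 1=8, stop 7=10, stop 5=11, stop 3=19, stop 6=23. Nearest is stop 2 (4).
From stop 2: distances to unvisited — stop 7=6, stop 5=7, stop 1=10, stop 3=23, stop 6=27. Nearest is stop 7 (6).
From stop 7: distances to unvisited — stop 1=9, stop 5=12, stop 3=26, stop 6=31. Nearest is stop 1 (9).
From stop 1: distances to unvisited — stop 5=3, stop 6=22, stop 3=25. Nearest is stop 5 (3).
From stop 5: distances to unvisited — stop 6=25, stop 3=28. Nearest is stop 6 (25).
From stop 6: distances to unvisited — stop 3=15. Nearest is stop 3 (15).
Return stop 3→Depot: 14.
Total = 5 + 4 + 6 + 9 + 3 + 25 + 15 + 14 = 81.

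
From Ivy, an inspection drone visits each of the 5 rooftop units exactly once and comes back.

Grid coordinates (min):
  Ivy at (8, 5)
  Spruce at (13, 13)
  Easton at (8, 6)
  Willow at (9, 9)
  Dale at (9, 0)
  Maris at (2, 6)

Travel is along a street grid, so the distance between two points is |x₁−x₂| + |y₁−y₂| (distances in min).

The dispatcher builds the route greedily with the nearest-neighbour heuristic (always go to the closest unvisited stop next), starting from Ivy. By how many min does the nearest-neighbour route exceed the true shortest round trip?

Ivy: Easton=1, Willow=5, Dale=6, Maris=7, Spruce=13 ⇒ Easton
Easton: Willow=4, Maris=6, Dale=7, Spruce=12 ⇒ Willow
Willow: Spruce=8, Dale=9, Maris=10 ⇒ Spruce
Spruce: Dale=17, Maris=18 ⇒ Dale
Dale: Maris=13 ⇒ Maris
NN route Ivy → Easton → Willow → Spruce → Dale → Maris → Ivy costs 50.
Optimal: Ivy → Easton → Maris → Spruce → Willow → Dale → Ivy costs 48 (by enumerating all 60 distinct tours).
Excess = 50 − 48 = 2.

The nearest-neighbour route is 2 min longer than optimal.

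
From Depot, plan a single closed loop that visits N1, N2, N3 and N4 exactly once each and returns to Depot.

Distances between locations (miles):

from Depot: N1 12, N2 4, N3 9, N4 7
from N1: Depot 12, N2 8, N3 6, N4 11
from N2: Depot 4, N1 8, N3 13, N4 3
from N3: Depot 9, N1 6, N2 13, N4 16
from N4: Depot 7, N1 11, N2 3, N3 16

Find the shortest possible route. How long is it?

With 4 stops there are 4!/2 = 12 distinct round trips (a route and its reverse cost the same).
Depot-N1-N2-N3-N4-Depot: 12+8+13+16+7 = 56
Depot-N1-N2-N4-N3-Depot: 12+8+3+16+9 = 48
Depot-N1-N3-N2-N4-Depot: 12+6+13+3+7 = 41
Depot-N1-N3-N4-N2-Depot: 12+6+16+3+4 = 41
Depot-N1-N4-N2-N3-Depot: 12+11+3+13+9 = 48
Depot-N1-N4-N3-N2-Depot: 12+11+16+13+4 = 56
Depot-N2-N1-N3-N4-Depot: 4+8+6+16+7 = 41
Depot-N2-N1-N4-N3-Depot: 4+8+11+16+9 = 48
Depot-N2-N3-N1-N4-Depot: 4+13+6+11+7 = 41
Depot-N2-N4-N1-N3-Depot: 4+3+11+6+9 = 33
Depot-N3-N1-N2-N4-Depot: 9+6+8+3+7 = 33
Depot-N3-N2-N1-N4-Depot: 9+13+8+11+7 = 48
The minimum is 33.
One optimal route: Depot → N2 → N4 → N1 → N3 → Depot (or its reverse).

Shortest round trip = 33 miles.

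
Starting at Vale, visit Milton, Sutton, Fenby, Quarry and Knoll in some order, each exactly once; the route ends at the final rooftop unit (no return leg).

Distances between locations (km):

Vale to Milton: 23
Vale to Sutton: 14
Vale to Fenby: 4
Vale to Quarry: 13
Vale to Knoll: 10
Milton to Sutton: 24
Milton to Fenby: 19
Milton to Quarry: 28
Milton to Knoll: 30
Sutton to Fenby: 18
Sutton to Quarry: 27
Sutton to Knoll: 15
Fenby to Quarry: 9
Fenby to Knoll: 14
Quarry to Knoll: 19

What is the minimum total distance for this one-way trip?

There are 5! = 120 possible orderings.
Vale - Milton - Sutton - Fenby - Quarry - Knoll: 23+24+18+9+19 = 93
Vale - Milton - Sutton - Fenby - Knoll - Quarry: 23+24+18+14+19 = 98
Vale - Milton - Sutton - Quarry - Fenby - Knoll: 23+24+27+9+14 = 97
Vale - Milton - Sutton - Quarry - Knoll - Fenby: 23+24+27+19+14 = 107
Vale - Milton - Sutton - Knoll - Fenby - Quarry: 23+24+15+14+9 = 85
Vale - Milton - Sutton - Knoll - Quarry - Fenby: 23+24+15+19+9 = 90
Vale - Milton - Fenby - Sutton - Quarry - Knoll: 23+19+18+27+19 = 106
Vale - Milton - Fenby - Sutton - Knoll - Quarry: 23+19+18+15+19 = 94
Vale - Milton - Fenby - Quarry - Sutton - Knoll: 23+19+9+27+15 = 93
Vale - Milton - Fenby - Quarry - Knoll - Sutton: 23+19+9+19+15 = 85
Vale - Milton - Fenby - Knoll - Sutton - Quarry: 23+19+14+15+27 = 98
Vale - Milton - Fenby - Knoll - Quarry - Sutton: 23+19+14+19+27 = 102
Vale - Milton - Quarry - Sutton - Fenby - Knoll: 23+28+27+18+14 = 110
Vale - Milton - Quarry - Sutton - Knoll - Fenby: 23+28+27+15+14 = 107
… (106 more)
Vale - Fenby - Quarry - Knoll - Sutton - Milton: 4+9+19+15+24 = 71  ← best
The minimum is 71.
One shortest path: Vale → Fenby → Quarry → Knoll → Sutton → Milton.

Shortest open route: 71 km.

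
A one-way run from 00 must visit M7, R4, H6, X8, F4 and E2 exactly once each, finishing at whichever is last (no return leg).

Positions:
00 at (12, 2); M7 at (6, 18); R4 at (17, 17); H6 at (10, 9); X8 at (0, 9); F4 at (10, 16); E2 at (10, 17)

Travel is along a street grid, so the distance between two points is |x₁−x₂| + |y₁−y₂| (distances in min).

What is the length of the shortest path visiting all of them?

Shortest open route: 48 min.

There are 6! = 720 possible orderings.
00 - M7 - R4 - H6 - X8 - F4 - E2: 22+12+15+10+17+1 = 77
00 - M7 - R4 - H6 - X8 - E2 - F4: 22+12+15+10+18+1 = 78
00 - M7 - R4 - H6 - F4 - X8 - E2: 22+12+15+7+17+18 = 91
00 - M7 - R4 - H6 - F4 - E2 - X8: 22+12+15+7+1+18 = 75
00 - M7 - R4 - H6 - E2 - X8 - F4: 22+12+15+8+18+17 = 92
00 - M7 - R4 - H6 - E2 - F4 - X8: 22+12+15+8+1+17 = 75
00 - M7 - R4 - X8 - H6 - F4 - E2: 22+12+25+10+7+1 = 77
00 - M7 - R4 - X8 - H6 - E2 - F4: 22+12+25+10+8+1 = 78
… (712 more)
00 - H6 - X8 - M7 - F4 - E2 - R4: 9+10+15+6+1+7 = 48  ← best
The minimum is 48.
One shortest path: 00 → H6 → X8 → M7 → F4 → E2 → R4.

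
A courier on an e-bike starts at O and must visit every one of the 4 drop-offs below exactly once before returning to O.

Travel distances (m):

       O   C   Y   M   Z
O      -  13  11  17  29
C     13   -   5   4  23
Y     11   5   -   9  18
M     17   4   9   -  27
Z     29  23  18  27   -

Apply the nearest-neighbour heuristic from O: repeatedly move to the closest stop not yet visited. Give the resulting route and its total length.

At O the remaining stops are Y 11, C 13, M 17, Z 29; go to Y.
At Y the remaining stops are C 5, M 9, Z 18; go to C.
At C the remaining stops are M 4, Z 23; go to M.
At M the remaining stops are Z 27; go to Z.
Return Z→O: 29.
Total = 11 + 5 + 4 + 27 + 29 = 76.

Nearest-neighbour total = 76 m; route O → Y → C → M → Z → O.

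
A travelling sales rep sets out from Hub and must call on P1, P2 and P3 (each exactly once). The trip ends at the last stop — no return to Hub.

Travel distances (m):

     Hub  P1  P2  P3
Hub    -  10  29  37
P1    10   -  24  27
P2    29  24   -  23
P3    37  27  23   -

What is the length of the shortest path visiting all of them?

There are 3! = 6 possible orderings.
Hub - P1 - P2 - P3: 10+24+23 = 57
Hub - P1 - P3 - P2: 10+27+23 = 60
Hub - P2 - P1 - P3: 29+24+27 = 80
Hub - P2 - P3 - P1: 29+23+27 = 79
Hub - P3 - P1 - P2: 37+27+24 = 88
Hub - P3 - P2 - P1: 37+23+24 = 84
The minimum is 57.
One shortest path: Hub → P1 → P2 → P3.

Minimum one-way distance = 57 m.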